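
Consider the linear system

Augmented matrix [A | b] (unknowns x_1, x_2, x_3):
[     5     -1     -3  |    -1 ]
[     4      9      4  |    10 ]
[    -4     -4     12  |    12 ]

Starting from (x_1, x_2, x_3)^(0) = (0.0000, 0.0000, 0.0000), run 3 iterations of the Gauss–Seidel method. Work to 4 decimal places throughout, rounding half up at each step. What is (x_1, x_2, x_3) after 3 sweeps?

(0.6261, 0.2424, 1.2895)

Iteration 1:
  x_1 = (-1 - (-1)·0.0000 - (-3)·0.0000) / (5) = -0.2000
  x_2 = (10 - (4)·-0.2000 - (4)·0.0000) / (9) = 1.2000
  x_3 = (12 - (-4)·-0.2000 - (-4)·1.2000) / (12) = 1.3333
Iteration 2:
  x_1 = (-1 - (-1)·1.2000 - (-3)·1.3333) / (5) = 0.8400
  x_2 = (10 - (4)·0.8400 - (4)·1.3333) / (9) = 0.1452
  x_3 = (12 - (-4)·0.8400 - (-4)·0.1452) / (12) = 1.3284
Iteration 3:
  x_1 = (-1 - (-1)·0.1452 - (-3)·1.3284) / (5) = 0.6261
  x_2 = (10 - (4)·0.6261 - (4)·1.3284) / (9) = 0.2424
  x_3 = (12 - (-4)·0.6261 - (-4)·0.2424) / (12) = 1.2895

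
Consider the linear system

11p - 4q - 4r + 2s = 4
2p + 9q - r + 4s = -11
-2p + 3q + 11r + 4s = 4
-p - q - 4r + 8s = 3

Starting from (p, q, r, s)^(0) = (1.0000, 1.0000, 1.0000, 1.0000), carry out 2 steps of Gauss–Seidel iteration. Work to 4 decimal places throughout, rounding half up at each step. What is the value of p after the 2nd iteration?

-0.1486

Iteration 1:
  p = (4 - (-4)·1.0000 - (-4)·1.0000 - (2)·1.0000) / (11) = 0.9091
  q = (-11 - (2)·0.9091 - (-1)·1.0000 - (4)·1.0000) / (9) = -1.7576
  r = (4 - (-2)·0.9091 - (3)·-1.7576 - (4)·1.0000) / (11) = 0.6446
  s = (3 - (-1)·0.9091 - (-1)·-1.7576 - (-4)·0.6446) / (8) = 0.5912
Iteration 2:
  p = (4 - (-4)·-1.7576 - (-4)·0.6446 - (2)·0.5912) / (11) = -0.1486
  q = (-11 - (2)·-0.1486 - (-1)·0.6446 - (4)·0.5912) / (9) = -1.3803
  r = (4 - (-2)·-0.1486 - (3)·-1.3803 - (4)·0.5912) / (11) = 0.4981
  s = (3 - (-1)·-0.1486 - (-1)·-1.3803 - (-4)·0.4981) / (8) = 0.4329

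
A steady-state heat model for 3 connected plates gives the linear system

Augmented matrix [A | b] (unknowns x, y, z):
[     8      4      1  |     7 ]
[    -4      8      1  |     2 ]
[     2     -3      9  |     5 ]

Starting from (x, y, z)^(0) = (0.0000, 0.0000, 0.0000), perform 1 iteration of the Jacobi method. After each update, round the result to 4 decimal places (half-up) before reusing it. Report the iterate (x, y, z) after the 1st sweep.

Iteration 1:
  x = (7 - (4)·0.0000 - (1)·0.0000) / (8) = 0.8750
  y = (2 - (-4)·0.0000 - (1)·0.0000) / (8) = 0.2500
  z = (5 - (2)·0.0000 - (-3)·0.0000) / (9) = 0.5556

(0.8750, 0.2500, 0.5556)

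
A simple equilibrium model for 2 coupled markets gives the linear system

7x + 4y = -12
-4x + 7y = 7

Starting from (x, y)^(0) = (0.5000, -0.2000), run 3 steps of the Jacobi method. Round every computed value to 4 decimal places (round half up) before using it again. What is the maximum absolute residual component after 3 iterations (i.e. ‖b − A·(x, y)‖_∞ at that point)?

2.7426

Iteration 1:
  x = (-12 - (4)·-0.2000) / (7) = -1.6000
  y = (7 - (-4)·0.5000) / (7) = 1.2857
Iteration 2:
  x = (-12 - (4)·1.2857) / (7) = -2.4490
  y = (7 - (-4)·-1.6000) / (7) = 0.0857
Iteration 3:
  x = (-12 - (4)·0.0857) / (7) = -1.7633
  y = (7 - (-4)·-2.4490) / (7) = -0.3994
Residual b − A·x = (1.9407, 2.7426); ∞-norm = 2.7426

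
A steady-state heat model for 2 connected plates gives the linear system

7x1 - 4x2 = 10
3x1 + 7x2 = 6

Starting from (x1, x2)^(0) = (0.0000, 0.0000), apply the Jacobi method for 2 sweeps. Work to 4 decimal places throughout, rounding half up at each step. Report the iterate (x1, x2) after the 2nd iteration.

Iteration 1:
  x1 = (10 - (-4)·0.0000) / (7) = 1.4286
  x2 = (6 - (3)·0.0000) / (7) = 0.8571
Iteration 2:
  x1 = (10 - (-4)·0.8571) / (7) = 1.9183
  x2 = (6 - (3)·1.4286) / (7) = 0.2449

(1.9183, 0.2449)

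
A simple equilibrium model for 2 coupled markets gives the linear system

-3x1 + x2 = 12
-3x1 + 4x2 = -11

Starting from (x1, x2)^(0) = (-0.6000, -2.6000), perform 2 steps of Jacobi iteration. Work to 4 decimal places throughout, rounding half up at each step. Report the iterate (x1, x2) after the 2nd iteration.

(-5.0667, -6.4000)

Iteration 1:
  x1 = (12 - (1)·-2.6000) / (-3) = -4.8667
  x2 = (-11 - (-3)·-0.6000) / (4) = -3.2000
Iteration 2:
  x1 = (12 - (1)·-3.2000) / (-3) = -5.0667
  x2 = (-11 - (-3)·-4.8667) / (4) = -6.4000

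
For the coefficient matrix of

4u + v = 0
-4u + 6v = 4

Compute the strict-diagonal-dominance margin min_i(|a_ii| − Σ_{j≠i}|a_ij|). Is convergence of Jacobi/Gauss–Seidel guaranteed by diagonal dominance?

2

row 1: |4| − (1) = 3
row 2: |6| − (4) = 2
minimum over rows = 2 → strictly diagonally dominant (convergence guaranteed)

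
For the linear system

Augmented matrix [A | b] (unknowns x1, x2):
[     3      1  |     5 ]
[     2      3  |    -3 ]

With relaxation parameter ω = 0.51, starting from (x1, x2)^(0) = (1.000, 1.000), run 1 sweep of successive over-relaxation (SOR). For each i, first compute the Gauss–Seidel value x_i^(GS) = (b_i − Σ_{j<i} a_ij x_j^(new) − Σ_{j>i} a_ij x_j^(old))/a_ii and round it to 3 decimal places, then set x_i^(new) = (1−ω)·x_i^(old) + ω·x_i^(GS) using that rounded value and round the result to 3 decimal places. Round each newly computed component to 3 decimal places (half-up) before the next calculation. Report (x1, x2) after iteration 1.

(1.170, -0.418)

Iteration 1:
  x1: GS value = (5 - (1)·1.000) / (3) = 1.333;  x1 ← (1−ω)·1.000 + ω·1.333 = 1.170
  x2: GS value = (-3 - (2)·1.170) / (3) = -1.780;  x2 ← (1−ω)·1.000 + ω·-1.780 = -0.418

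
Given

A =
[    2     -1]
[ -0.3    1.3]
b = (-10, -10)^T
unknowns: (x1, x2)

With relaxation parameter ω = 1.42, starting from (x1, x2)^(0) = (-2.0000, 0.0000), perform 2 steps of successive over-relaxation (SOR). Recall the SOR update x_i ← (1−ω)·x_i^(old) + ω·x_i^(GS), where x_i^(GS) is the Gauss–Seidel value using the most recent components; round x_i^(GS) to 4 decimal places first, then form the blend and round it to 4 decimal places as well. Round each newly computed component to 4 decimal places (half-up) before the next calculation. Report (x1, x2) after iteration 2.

(-13.6826, -9.9575)

Iteration 1:
  x1: GS value = (-10 - (-1)·0.0000) / (2) = -5.0000;  x1 ← (1−ω)·-2.0000 + ω·-5.0000 = -6.2600
  x2: GS value = (-10 - (-0.3)·-6.2600) / (1.3) = -9.1369;  x2 ← (1−ω)·0.0000 + ω·-9.1369 = -12.9744
Iteration 2:
  x1: GS value = (-10 - (-1)·-12.9744) / (2) = -11.4872;  x1 ← (1−ω)·-6.2600 + ω·-11.4872 = -13.6826
  x2: GS value = (-10 - (-0.3)·-13.6826) / (1.3) = -10.8498;  x2 ← (1−ω)·-12.9744 + ω·-10.8498 = -9.9575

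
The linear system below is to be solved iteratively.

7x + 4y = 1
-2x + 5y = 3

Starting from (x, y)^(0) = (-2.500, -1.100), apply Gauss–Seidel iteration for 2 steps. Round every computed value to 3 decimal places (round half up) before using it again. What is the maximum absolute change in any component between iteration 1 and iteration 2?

1.147

Iteration 1:
  x = (1 - (4)·-1.100) / (7) = 0.771
  y = (3 - (-2)·0.771) / (5) = 0.908
Iteration 2:
  x = (1 - (4)·0.908) / (7) = -0.376
  y = (3 - (-2)·-0.376) / (5) = 0.450
Change: (-1.147, -0.458) → max |·| = 1.147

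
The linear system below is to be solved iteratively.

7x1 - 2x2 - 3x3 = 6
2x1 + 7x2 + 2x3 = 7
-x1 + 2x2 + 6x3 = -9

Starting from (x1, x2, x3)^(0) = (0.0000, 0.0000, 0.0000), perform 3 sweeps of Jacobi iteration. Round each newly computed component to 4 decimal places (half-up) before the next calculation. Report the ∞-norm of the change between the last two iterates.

Iteration 1:
  x1 = (6 - (-2)·0.0000 - (-3)·0.0000) / (7) = 0.8571
  x2 = (7 - (2)·0.0000 - (2)·0.0000) / (7) = 1.0000
  x3 = (-9 - (-1)·0.0000 - (2)·0.0000) / (6) = -1.5000
Iteration 2:
  x1 = (6 - (-2)·1.0000 - (-3)·-1.5000) / (7) = 0.5000
  x2 = (7 - (2)·0.8571 - (2)·-1.5000) / (7) = 1.1837
  x3 = (-9 - (-1)·0.8571 - (2)·1.0000) / (6) = -1.6905
Iteration 3:
  x1 = (6 - (-2)·1.1837 - (-3)·-1.6905) / (7) = 0.4708
  x2 = (7 - (2)·0.5000 - (2)·-1.6905) / (7) = 1.3401
  x3 = (-9 - (-1)·0.5000 - (2)·1.1837) / (6) = -1.8112
Change: (-0.0292, 0.1564, -0.1207) → max |·| = 0.1564

0.1564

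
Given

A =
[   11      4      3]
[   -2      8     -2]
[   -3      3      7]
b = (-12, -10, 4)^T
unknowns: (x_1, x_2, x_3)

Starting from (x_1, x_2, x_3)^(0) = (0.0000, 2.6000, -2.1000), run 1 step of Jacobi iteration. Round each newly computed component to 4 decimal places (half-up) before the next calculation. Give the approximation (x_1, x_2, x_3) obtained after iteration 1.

Iteration 1:
  x_1 = (-12 - (4)·2.6000 - (3)·-2.1000) / (11) = -1.4636
  x_2 = (-10 - (-2)·0.0000 - (-2)·-2.1000) / (8) = -1.7750
  x_3 = (4 - (-3)·0.0000 - (3)·2.6000) / (7) = -0.5429

(-1.4636, -1.7750, -0.5429)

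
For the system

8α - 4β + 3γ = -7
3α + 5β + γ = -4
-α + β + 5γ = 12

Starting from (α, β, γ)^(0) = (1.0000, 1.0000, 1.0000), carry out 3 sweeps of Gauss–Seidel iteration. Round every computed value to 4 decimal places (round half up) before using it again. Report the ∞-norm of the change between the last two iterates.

0.3833

Iteration 1:
  α = (-7 - (-4)·1.0000 - (3)·1.0000) / (8) = -0.7500
  β = (-4 - (3)·-0.7500 - (1)·1.0000) / (5) = -0.5500
  γ = (12 - (-1)·-0.7500 - (1)·-0.5500) / (5) = 2.3600
Iteration 2:
  α = (-7 - (-4)·-0.5500 - (3)·2.3600) / (8) = -2.0350
  β = (-4 - (3)·-2.0350 - (1)·2.3600) / (5) = -0.0510
  γ = (12 - (-1)·-2.0350 - (1)·-0.0510) / (5) = 2.0032
Iteration 3:
  α = (-7 - (-4)·-0.0510 - (3)·2.0032) / (8) = -1.6517
  β = (-4 - (3)·-1.6517 - (1)·2.0032) / (5) = -0.2096
  γ = (12 - (-1)·-1.6517 - (1)·-0.2096) / (5) = 2.1116
Change: (0.3833, -0.1586, 0.1084) → max |·| = 0.3833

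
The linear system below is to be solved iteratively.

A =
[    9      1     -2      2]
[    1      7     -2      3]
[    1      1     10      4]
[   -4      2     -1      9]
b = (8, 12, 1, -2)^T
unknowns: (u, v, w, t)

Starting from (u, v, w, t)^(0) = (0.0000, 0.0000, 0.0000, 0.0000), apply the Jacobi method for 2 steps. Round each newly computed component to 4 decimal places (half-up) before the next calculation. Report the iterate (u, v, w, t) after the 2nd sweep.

(0.7700, 1.7111, -0.0714, -0.1970)

Iteration 1:
  u = (8 - (1)·0.0000 - (-2)·0.0000 - (2)·0.0000) / (9) = 0.8889
  v = (12 - (1)·0.0000 - (-2)·0.0000 - (3)·0.0000) / (7) = 1.7143
  w = (1 - (1)·0.0000 - (1)·0.0000 - (4)·0.0000) / (10) = 0.1000
  t = (-2 - (-4)·0.0000 - (2)·0.0000 - (-1)·0.0000) / (9) = -0.2222
Iteration 2:
  u = (8 - (1)·1.7143 - (-2)·0.1000 - (2)·-0.2222) / (9) = 0.7700
  v = (12 - (1)·0.8889 - (-2)·0.1000 - (3)·-0.2222) / (7) = 1.7111
  w = (1 - (1)·0.8889 - (1)·1.7143 - (4)·-0.2222) / (10) = -0.0714
  t = (-2 - (-4)·0.8889 - (2)·1.7143 - (-1)·0.1000) / (9) = -0.1970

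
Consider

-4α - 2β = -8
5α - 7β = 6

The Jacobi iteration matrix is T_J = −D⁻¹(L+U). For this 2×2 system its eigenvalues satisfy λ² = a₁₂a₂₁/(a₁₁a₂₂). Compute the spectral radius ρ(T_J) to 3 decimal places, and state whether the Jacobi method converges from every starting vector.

a₁₂a₂₁/(a₁₁a₂₂) = (-2)·(5) / ((-4)·(-7)) = -0.357143
ρ = √|-0.357143| = √0.357143 = 0.598
ρ < 1, so Jacobi converges

0.598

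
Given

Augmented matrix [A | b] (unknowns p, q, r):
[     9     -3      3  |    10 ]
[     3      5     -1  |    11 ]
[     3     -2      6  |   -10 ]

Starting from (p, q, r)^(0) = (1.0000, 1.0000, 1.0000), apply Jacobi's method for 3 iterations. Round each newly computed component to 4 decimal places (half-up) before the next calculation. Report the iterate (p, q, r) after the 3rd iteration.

(2.0407, 0.4822, -2.4389)

Iteration 1:
  p = (10 - (-3)·1.0000 - (3)·1.0000) / (9) = 1.1111
  q = (11 - (3)·1.0000 - (-1)·1.0000) / (5) = 1.8000
  r = (-10 - (3)·1.0000 - (-2)·1.0000) / (6) = -1.8333
Iteration 2:
  p = (10 - (-3)·1.8000 - (3)·-1.8333) / (9) = 2.3222
  q = (11 - (3)·1.1111 - (-1)·-1.8333) / (5) = 1.1667
  r = (-10 - (3)·1.1111 - (-2)·1.8000) / (6) = -1.6222
Iteration 3:
  p = (10 - (-3)·1.1667 - (3)·-1.6222) / (9) = 2.0407
  q = (11 - (3)·2.3222 - (-1)·-1.6222) / (5) = 0.4822
  r = (-10 - (3)·2.3222 - (-2)·1.1667) / (6) = -2.4389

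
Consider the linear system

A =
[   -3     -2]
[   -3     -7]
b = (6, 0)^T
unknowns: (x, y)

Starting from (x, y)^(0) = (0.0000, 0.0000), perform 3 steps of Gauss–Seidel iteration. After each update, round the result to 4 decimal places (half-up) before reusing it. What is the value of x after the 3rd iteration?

-2.7347

Iteration 1:
  x = (6 - (-2)·0.0000) / (-3) = -2.0000
  y = (0 - (-3)·-2.0000) / (-7) = 0.8571
Iteration 2:
  x = (6 - (-2)·0.8571) / (-3) = -2.5714
  y = (0 - (-3)·-2.5714) / (-7) = 1.1020
Iteration 3:
  x = (6 - (-2)·1.1020) / (-3) = -2.7347
  y = (0 - (-3)·-2.7347) / (-7) = 1.1720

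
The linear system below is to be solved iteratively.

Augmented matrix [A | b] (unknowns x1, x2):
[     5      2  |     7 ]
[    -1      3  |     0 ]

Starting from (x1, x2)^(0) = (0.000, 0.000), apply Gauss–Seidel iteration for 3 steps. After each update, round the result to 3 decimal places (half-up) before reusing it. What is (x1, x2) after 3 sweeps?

Iteration 1:
  x1 = (7 - (2)·0.000) / (5) = 1.400
  x2 = (0 - (-1)·1.400) / (3) = 0.467
Iteration 2:
  x1 = (7 - (2)·0.467) / (5) = 1.213
  x2 = (0 - (-1)·1.213) / (3) = 0.404
Iteration 3:
  x1 = (7 - (2)·0.404) / (5) = 1.238
  x2 = (0 - (-1)·1.238) / (3) = 0.413

(1.238, 0.413)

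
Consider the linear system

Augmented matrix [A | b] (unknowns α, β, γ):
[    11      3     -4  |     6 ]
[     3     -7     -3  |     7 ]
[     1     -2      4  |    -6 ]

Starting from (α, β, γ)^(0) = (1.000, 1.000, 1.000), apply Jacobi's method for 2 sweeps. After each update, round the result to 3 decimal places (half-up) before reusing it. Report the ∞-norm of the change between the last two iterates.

0.909

Iteration 1:
  α = (6 - (3)·1.000 - (-4)·1.000) / (11) = 0.636
  β = (7 - (3)·1.000 - (-3)·1.000) / (-7) = -1.000
  γ = (-6 - (1)·1.000 - (-2)·1.000) / (4) = -1.250
Iteration 2:
  α = (6 - (3)·-1.000 - (-4)·-1.250) / (11) = 0.364
  β = (7 - (3)·0.636 - (-3)·-1.250) / (-7) = -0.192
  γ = (-6 - (1)·0.636 - (-2)·-1.000) / (4) = -2.159
Change: (-0.272, 0.808, -0.909) → max |·| = 0.909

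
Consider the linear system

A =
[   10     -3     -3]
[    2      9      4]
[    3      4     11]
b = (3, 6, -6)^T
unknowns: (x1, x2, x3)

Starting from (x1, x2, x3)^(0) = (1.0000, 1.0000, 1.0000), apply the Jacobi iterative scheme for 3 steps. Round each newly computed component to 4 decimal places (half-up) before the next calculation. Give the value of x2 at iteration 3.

Iteration 1:
  x1 = (3 - (-3)·1.0000 - (-3)·1.0000) / (10) = 0.9000
  x2 = (6 - (2)·1.0000 - (4)·1.0000) / (9) = 0.0000
  x3 = (-6 - (3)·1.0000 - (4)·1.0000) / (11) = -1.1818
Iteration 2:
  x1 = (3 - (-3)·0.0000 - (-3)·-1.1818) / (10) = -0.0545
  x2 = (6 - (2)·0.9000 - (4)·-1.1818) / (9) = 0.9919
  x3 = (-6 - (3)·0.9000 - (4)·0.0000) / (11) = -0.7909
Iteration 3:
  x1 = (3 - (-3)·0.9919 - (-3)·-0.7909) / (10) = 0.3603
  x2 = (6 - (2)·-0.0545 - (4)·-0.7909) / (9) = 1.0303
  x3 = (-6 - (3)·-0.0545 - (4)·0.9919) / (11) = -0.8913

1.0303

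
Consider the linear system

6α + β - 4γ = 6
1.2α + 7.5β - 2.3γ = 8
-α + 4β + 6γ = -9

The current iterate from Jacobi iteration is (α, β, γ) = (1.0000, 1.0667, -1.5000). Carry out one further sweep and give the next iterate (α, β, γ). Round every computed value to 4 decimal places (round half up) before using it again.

(-0.1778, 0.4467, -2.0445)

One sweep:
  α = (6 - (1)·1.0667 - (-4)·-1.5000) / (6) = -0.1778
  β = (8 - (1.2)·1.0000 - (-2.3)·-1.5000) / (7.5) = 0.4467
  γ = (-9 - (-1)·1.0000 - (4)·1.0667) / (6) = -2.0445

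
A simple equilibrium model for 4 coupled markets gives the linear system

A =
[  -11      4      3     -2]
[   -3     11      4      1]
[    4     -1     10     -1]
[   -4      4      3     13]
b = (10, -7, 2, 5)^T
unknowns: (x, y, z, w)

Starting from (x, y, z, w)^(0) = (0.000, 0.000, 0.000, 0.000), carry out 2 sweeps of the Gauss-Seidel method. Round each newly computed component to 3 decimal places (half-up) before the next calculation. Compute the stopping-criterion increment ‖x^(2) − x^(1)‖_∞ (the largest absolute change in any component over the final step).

0.263

Iteration 1:
  x = (10 - (4)·0.000 - (3)·0.000 - (-2)·0.000) / (-11) = -0.909
  y = (-7 - (-3)·-0.909 - (4)·0.000 - (1)·0.000) / (11) = -0.884
  z = (2 - (4)·-0.909 - (-1)·-0.884 - (-1)·0.000) / (10) = 0.475
  w = (5 - (-4)·-0.909 - (4)·-0.884 - (3)·0.475) / (13) = 0.267
Iteration 2:
  x = (10 - (4)·-0.884 - (3)·0.475 - (-2)·0.267) / (-11) = -1.150
  y = (-7 - (-3)·-1.150 - (4)·0.475 - (1)·0.267) / (11) = -1.147
  z = (2 - (4)·-1.150 - (-1)·-1.147 - (-1)·0.267) / (10) = 0.572
  w = (5 - (-4)·-1.150 - (4)·-1.147 - (3)·0.572) / (13) = 0.252
Change: (-0.241, -0.263, 0.097, -0.015) → max |·| = 0.263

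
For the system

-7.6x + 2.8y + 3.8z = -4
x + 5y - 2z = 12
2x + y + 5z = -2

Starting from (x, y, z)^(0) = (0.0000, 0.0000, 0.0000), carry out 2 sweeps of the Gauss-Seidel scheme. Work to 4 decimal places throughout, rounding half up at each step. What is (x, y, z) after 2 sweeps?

Iteration 1:
  x = (-4 - (2.8)·0.0000 - (3.8)·0.0000) / (-7.6) = 0.5263
  y = (12 - (1)·0.5263 - (-2)·0.0000) / (5) = 2.2947
  z = (-2 - (2)·0.5263 - (1)·2.2947) / (5) = -1.0695
Iteration 2:
  x = (-4 - (2.8)·2.2947 - (3.8)·-1.0695) / (-7.6) = 0.8370
  y = (12 - (1)·0.8370 - (-2)·-1.0695) / (5) = 1.8048
  z = (-2 - (2)·0.8370 - (1)·1.8048) / (5) = -1.0958

(0.8370, 1.8048, -1.0958)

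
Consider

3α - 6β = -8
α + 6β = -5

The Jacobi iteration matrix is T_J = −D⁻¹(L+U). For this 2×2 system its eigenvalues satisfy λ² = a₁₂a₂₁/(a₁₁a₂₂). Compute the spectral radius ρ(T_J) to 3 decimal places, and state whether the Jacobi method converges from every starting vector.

a₁₂a₂₁/(a₁₁a₂₂) = (-6)·(1) / ((3)·(6)) = -0.333333
ρ = √|-0.333333| = √0.333333 = 0.577
ρ < 1, so Jacobi converges

0.577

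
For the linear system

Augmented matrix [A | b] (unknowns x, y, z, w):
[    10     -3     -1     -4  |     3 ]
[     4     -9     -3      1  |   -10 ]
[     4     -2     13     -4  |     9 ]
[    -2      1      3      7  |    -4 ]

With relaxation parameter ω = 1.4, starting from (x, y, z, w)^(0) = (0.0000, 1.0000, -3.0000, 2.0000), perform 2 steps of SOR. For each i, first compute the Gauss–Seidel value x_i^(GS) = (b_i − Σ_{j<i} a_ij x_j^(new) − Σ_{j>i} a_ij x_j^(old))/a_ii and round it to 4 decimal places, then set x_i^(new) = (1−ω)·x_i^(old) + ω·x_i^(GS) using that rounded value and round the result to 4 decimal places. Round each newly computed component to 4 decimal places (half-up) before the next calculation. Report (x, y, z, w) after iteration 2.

Iteration 1:
  x: GS value = (3 - (-3)·1.0000 - (-1)·-3.0000 - (-4)·2.0000) / (10) = 1.1000;  x ← (1−ω)·0.0000 + ω·1.1000 = 1.5400
  y: GS value = (-10 - (4)·1.5400 - (-3)·-3.0000 - (1)·2.0000) / (-9) = 3.0178;  y ← (1−ω)·1.0000 + ω·3.0178 = 3.8249
  z: GS value = (9 - (4)·1.5400 - (-2)·3.8249 - (-4)·2.0000) / (13) = 1.4223;  z ← (1−ω)·-3.0000 + ω·1.4223 = 3.1912
  w: GS value = (-4 - (-2)·1.5400 - (1)·3.8249 - (3)·3.1912) / (7) = -2.0455;  w ← (1−ω)·2.0000 + ω·-2.0455 = -3.6637
Iteration 2:
  x: GS value = (3 - (-3)·3.8249 - (-1)·3.1912 - (-4)·-3.6637) / (10) = 0.3011;  x ← (1−ω)·1.5400 + ω·0.3011 = -0.1945
  y: GS value = (-10 - (4)·-0.1945 - (-3)·3.1912 - (1)·-3.6637) / (-9) = -0.4461;  y ← (1−ω)·3.8249 + ω·-0.4461 = -2.1545
  z: GS value = (9 - (4)·-0.1945 - (-2)·-2.1545 - (-4)·-3.6637) / (13) = -0.7066;  z ← (1−ω)·3.1912 + ω·-0.7066 = -2.2657
  w: GS value = (-4 - (-2)·-0.1945 - (1)·-2.1545 - (3)·-2.2657) / (7) = 0.6518;  w ← (1−ω)·-3.6637 + ω·0.6518 = 2.3780

(-0.1945, -2.1545, -2.2657, 2.3780)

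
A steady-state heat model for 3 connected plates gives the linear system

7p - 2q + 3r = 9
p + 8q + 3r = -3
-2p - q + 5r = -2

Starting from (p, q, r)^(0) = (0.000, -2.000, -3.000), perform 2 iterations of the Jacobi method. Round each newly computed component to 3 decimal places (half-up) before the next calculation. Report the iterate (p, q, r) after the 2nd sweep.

Iteration 1:
  p = (9 - (-2)·-2.000 - (3)·-3.000) / (7) = 2.000
  q = (-3 - (1)·0.000 - (3)·-3.000) / (8) = 0.750
  r = (-2 - (-2)·0.000 - (-1)·-2.000) / (5) = -0.800
Iteration 2:
  p = (9 - (-2)·0.750 - (3)·-0.800) / (7) = 1.843
  q = (-3 - (1)·2.000 - (3)·-0.800) / (8) = -0.325
  r = (-2 - (-2)·2.000 - (-1)·0.750) / (5) = 0.550

(1.843, -0.325, 0.550)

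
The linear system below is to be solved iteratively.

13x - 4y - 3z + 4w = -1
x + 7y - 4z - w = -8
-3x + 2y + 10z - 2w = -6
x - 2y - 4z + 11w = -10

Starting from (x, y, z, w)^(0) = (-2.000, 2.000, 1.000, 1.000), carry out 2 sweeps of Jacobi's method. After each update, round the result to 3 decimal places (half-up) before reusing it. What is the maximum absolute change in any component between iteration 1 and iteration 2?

1.866

Iteration 1:
  x = (-1 - (-4)·2.000 - (-3)·1.000 - (4)·1.000) / (13) = 0.462
  y = (-8 - (1)·-2.000 - (-4)·1.000 - (-1)·1.000) / (7) = -0.143
  z = (-6 - (-3)·-2.000 - (2)·2.000 - (-2)·1.000) / (10) = -1.400
  w = (-10 - (1)·-2.000 - (-2)·2.000 - (-4)·1.000) / (11) = 0.000
Iteration 2:
  x = (-1 - (-4)·-0.143 - (-3)·-1.400 - (4)·0.000) / (13) = -0.444
  y = (-8 - (1)·0.462 - (-4)·-1.400 - (-1)·0.000) / (7) = -2.009
  z = (-6 - (-3)·0.462 - (2)·-0.143 - (-2)·0.000) / (10) = -0.433
  w = (-10 - (1)·0.462 - (-2)·-0.143 - (-4)·-1.400) / (11) = -1.486
Change: (-0.906, -1.866, 0.967, -1.486) → max |·| = 1.866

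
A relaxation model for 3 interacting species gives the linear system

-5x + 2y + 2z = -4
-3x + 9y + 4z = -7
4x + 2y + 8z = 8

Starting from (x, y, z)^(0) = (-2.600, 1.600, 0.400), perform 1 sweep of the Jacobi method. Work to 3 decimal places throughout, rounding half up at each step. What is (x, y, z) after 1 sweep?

(1.600, -1.822, 1.900)

Iteration 1:
  x = (-4 - (2)·1.600 - (2)·0.400) / (-5) = 1.600
  y = (-7 - (-3)·-2.600 - (4)·0.400) / (9) = -1.822
  z = (8 - (4)·-2.600 - (2)·1.600) / (8) = 1.900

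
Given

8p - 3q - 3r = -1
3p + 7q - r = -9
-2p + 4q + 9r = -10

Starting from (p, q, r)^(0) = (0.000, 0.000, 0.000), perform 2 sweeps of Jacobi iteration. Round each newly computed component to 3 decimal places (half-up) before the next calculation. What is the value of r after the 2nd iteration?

-0.567

Iteration 1:
  p = (-1 - (-3)·0.000 - (-3)·0.000) / (8) = -0.125
  q = (-9 - (3)·0.000 - (-1)·0.000) / (7) = -1.286
  r = (-10 - (-2)·0.000 - (4)·0.000) / (9) = -1.111
Iteration 2:
  p = (-1 - (-3)·-1.286 - (-3)·-1.111) / (8) = -1.024
  q = (-9 - (3)·-0.125 - (-1)·-1.111) / (7) = -1.391
  r = (-10 - (-2)·-0.125 - (4)·-1.286) / (9) = -0.567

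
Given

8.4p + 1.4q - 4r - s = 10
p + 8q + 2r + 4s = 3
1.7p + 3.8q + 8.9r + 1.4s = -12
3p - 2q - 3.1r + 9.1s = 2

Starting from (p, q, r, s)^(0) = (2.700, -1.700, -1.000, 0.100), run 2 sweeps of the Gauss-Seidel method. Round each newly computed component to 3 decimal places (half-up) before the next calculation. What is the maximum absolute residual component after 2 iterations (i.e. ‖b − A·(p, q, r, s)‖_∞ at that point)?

Iteration 1:
  p = (10 - (1.4)·-1.700 - (-4)·-1.000 - (-1)·0.100) / (8.4) = 1.010
  q = (3 - (1)·1.010 - (2)·-1.000 - (4)·0.100) / (8) = 0.449
  r = (-12 - (1.7)·1.010 - (3.8)·0.449 - (1.4)·0.100) / (8.9) = -1.749
  s = (2 - (3)·1.010 - (-2)·0.449 - (-3.1)·-1.749) / (9.1) = -0.610
Iteration 2:
  p = (10 - (1.4)·0.449 - (-4)·-1.749 - (-1)·-0.610) / (8.4) = 0.210
  q = (3 - (1)·0.210 - (2)·-1.749 - (4)·-0.610) / (8) = 1.091
  r = (-12 - (1.7)·0.210 - (3.8)·1.091 - (1.4)·-0.610) / (8.9) = -1.758
  s = (2 - (3)·0.210 - (-2)·1.091 - (-3.1)·-1.758) / (9.1) = -0.209
Residual b − A·x = (-0.532, -1.586, -0.564, 0.004); ∞-norm = 1.586

1.586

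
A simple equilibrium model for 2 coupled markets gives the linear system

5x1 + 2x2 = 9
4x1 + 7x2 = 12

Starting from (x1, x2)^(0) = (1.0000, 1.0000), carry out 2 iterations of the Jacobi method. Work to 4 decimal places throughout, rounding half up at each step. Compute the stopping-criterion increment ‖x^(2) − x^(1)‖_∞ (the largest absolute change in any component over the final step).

0.2286

Iteration 1:
  x1 = (9 - (2)·1.0000) / (5) = 1.4000
  x2 = (12 - (4)·1.0000) / (7) = 1.1429
Iteration 2:
  x1 = (9 - (2)·1.1429) / (5) = 1.3428
  x2 = (12 - (4)·1.4000) / (7) = 0.9143
Change: (-0.0572, -0.2286) → max |·| = 0.2286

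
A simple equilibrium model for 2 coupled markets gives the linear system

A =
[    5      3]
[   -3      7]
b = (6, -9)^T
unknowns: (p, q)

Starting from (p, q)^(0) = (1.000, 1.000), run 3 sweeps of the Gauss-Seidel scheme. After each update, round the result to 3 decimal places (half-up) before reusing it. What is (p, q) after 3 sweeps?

Iteration 1:
  p = (6 - (3)·1.000) / (5) = 0.600
  q = (-9 - (-3)·0.600) / (7) = -1.029
Iteration 2:
  p = (6 - (3)·-1.029) / (5) = 1.817
  q = (-9 - (-3)·1.817) / (7) = -0.507
Iteration 3:
  p = (6 - (3)·-0.507) / (5) = 1.504
  q = (-9 - (-3)·1.504) / (7) = -0.641

(1.504, -0.641)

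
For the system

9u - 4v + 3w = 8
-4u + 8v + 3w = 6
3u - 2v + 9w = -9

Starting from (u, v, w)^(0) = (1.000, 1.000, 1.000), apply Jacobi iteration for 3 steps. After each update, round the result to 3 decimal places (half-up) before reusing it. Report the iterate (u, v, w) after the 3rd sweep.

Iteration 1:
  u = (8 - (-4)·1.000 - (3)·1.000) / (9) = 1.000
  v = (6 - (-4)·1.000 - (3)·1.000) / (8) = 0.875
  w = (-9 - (3)·1.000 - (-2)·1.000) / (9) = -1.111
Iteration 2:
  u = (8 - (-4)·0.875 - (3)·-1.111) / (9) = 1.648
  v = (6 - (-4)·1.000 - (3)·-1.111) / (8) = 1.667
  w = (-9 - (3)·1.000 - (-2)·0.875) / (9) = -1.139
Iteration 3:
  u = (8 - (-4)·1.667 - (3)·-1.139) / (9) = 2.009
  v = (6 - (-4)·1.648 - (3)·-1.139) / (8) = 2.001
  w = (-9 - (3)·1.648 - (-2)·1.667) / (9) = -1.179

(2.009, 2.001, -1.179)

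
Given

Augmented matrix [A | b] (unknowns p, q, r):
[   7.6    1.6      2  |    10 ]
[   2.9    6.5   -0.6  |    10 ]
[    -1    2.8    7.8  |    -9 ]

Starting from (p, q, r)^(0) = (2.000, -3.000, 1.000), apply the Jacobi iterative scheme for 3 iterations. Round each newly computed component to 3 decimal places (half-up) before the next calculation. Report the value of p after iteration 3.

Iteration 1:
  p = (10 - (1.6)·-3.000 - (2)·1.000) / (7.6) = 1.684
  q = (10 - (2.9)·2.000 - (-0.6)·1.000) / (6.5) = 0.738
  r = (-9 - (-1)·2.000 - (2.8)·-3.000) / (7.8) = 0.179
Iteration 2:
  p = (10 - (1.6)·0.738 - (2)·0.179) / (7.6) = 1.113
  q = (10 - (2.9)·1.684 - (-0.6)·0.179) / (6.5) = 0.804
  r = (-9 - (-1)·1.684 - (2.8)·0.738) / (7.8) = -1.203
Iteration 3:
  p = (10 - (1.6)·0.804 - (2)·-1.203) / (7.6) = 1.463
  q = (10 - (2.9)·1.113 - (-0.6)·-1.203) / (6.5) = 0.931
  r = (-9 - (-1)·1.113 - (2.8)·0.804) / (7.8) = -1.300

1.463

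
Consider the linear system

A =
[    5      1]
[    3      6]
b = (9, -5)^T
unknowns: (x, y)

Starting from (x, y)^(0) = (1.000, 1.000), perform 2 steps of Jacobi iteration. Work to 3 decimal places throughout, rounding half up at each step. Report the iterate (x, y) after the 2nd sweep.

(2.067, -1.633)

Iteration 1:
  x = (9 - (1)·1.000) / (5) = 1.600
  y = (-5 - (3)·1.000) / (6) = -1.333
Iteration 2:
  x = (9 - (1)·-1.333) / (5) = 2.067
  y = (-5 - (3)·1.600) / (6) = -1.633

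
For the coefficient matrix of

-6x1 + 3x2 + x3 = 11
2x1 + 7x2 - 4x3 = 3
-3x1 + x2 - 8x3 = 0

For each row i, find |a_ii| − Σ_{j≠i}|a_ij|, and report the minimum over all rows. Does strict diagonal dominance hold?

1

row 1: |-6| − (3+1) = 2
row 2: |7| − (2+4) = 1
row 3: |-8| − (3+1) = 4
minimum over rows = 1 → strictly diagonally dominant (convergence guaranteed)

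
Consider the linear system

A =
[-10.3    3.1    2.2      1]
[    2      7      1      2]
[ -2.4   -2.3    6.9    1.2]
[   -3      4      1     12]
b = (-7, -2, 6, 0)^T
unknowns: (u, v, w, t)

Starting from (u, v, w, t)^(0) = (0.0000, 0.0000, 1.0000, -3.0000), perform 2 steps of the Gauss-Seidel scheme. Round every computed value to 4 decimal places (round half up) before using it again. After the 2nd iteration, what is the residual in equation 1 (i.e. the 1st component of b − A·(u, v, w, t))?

Iteration 1:
  u = (-7 - (3.1)·0.0000 - (2.2)·1.0000 - (1)·-3.0000) / (-10.3) = 0.6019
  v = (-2 - (2)·0.6019 - (1)·1.0000 - (2)·-3.0000) / (7) = 0.2566
  w = (6 - (-2.4)·0.6019 - (-2.3)·0.2566 - (1.2)·-3.0000) / (6.9) = 1.6862
  t = (0 - (-3)·0.6019 - (4)·0.2566 - (1)·1.6862) / (12) = -0.0756
Iteration 2:
  u = (-7 - (3.1)·0.2566 - (2.2)·1.6862 - (1)·-0.0756) / (-10.3) = 1.1097
  v = (-2 - (2)·1.1097 - (1)·1.6862 - (2)·-0.0756) / (7) = -0.8221
  w = (6 - (-2.4)·1.1097 - (-2.3)·-0.8221 - (1.2)·-0.0756) / (6.9) = 0.9947
  t = (0 - (-3)·1.1097 - (4)·-0.8221 - (1)·0.9947) / (12) = 0.4686
Residual b − A·x = (4.3215, -0.3966, -0.6533, -0.0004)

4.3215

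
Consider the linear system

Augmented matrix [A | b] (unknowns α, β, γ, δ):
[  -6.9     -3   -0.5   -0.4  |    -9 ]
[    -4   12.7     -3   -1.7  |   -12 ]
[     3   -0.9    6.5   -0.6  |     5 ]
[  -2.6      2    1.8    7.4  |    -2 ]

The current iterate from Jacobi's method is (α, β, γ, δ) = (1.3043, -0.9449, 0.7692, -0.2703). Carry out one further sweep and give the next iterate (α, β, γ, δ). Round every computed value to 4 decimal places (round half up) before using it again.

One sweep:
  α = (-9 - (-3)·-0.9449 - (-0.5)·0.7692 - (-0.4)·-0.2703) / (-6.9) = 1.6751
  β = (-12 - (-4)·1.3043 - (-3)·0.7692 - (-1.7)·-0.2703) / (12.7) = -0.3886
  γ = (5 - (3)·1.3043 - (-0.9)·-0.9449 - (-0.6)·-0.2703) / (6.5) = 0.0115
  δ = (-2 - (-2.6)·1.3043 - (2)·-0.9449 - (1.8)·0.7692) / (7.4) = 0.2563

(1.6751, -0.3886, 0.0115, 0.2563)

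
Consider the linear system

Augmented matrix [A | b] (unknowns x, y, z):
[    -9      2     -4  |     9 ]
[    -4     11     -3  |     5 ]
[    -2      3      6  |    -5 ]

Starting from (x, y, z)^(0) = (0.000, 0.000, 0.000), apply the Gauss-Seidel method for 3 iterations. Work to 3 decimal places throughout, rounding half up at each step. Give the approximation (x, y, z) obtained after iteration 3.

Iteration 1:
  x = (9 - (2)·0.000 - (-4)·0.000) / (-9) = -1.000
  y = (5 - (-4)·-1.000 - (-3)·0.000) / (11) = 0.091
  z = (-5 - (-2)·-1.000 - (3)·0.091) / (6) = -1.212
Iteration 2:
  x = (9 - (2)·0.091 - (-4)·-1.212) / (-9) = -0.441
  y = (5 - (-4)·-0.441 - (-3)·-1.212) / (11) = -0.036
  z = (-5 - (-2)·-0.441 - (3)·-0.036) / (6) = -0.962
Iteration 3:
  x = (9 - (2)·-0.036 - (-4)·-0.962) / (-9) = -0.580
  y = (5 - (-4)·-0.580 - (-3)·-0.962) / (11) = -0.019
  z = (-5 - (-2)·-0.580 - (3)·-0.019) / (6) = -1.017

(-0.580, -0.019, -1.017)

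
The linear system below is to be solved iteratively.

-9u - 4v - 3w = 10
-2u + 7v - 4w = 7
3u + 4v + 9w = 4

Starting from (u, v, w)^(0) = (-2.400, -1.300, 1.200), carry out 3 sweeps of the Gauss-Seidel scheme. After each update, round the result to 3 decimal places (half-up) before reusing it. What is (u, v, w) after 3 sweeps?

Iteration 1:
  u = (10 - (-4)·-1.300 - (-3)·1.200) / (-9) = -0.933
  v = (7 - (-2)·-0.933 - (-4)·1.200) / (7) = 1.419
  w = (4 - (3)·-0.933 - (4)·1.419) / (9) = 0.125
Iteration 2:
  u = (10 - (-4)·1.419 - (-3)·0.125) / (-9) = -1.783
  v = (7 - (-2)·-1.783 - (-4)·0.125) / (7) = 0.562
  w = (4 - (3)·-1.783 - (4)·0.562) / (9) = 0.789
Iteration 3:
  u = (10 - (-4)·0.562 - (-3)·0.789) / (-9) = -1.624
  v = (7 - (-2)·-1.624 - (-4)·0.789) / (7) = 0.987
  w = (4 - (3)·-1.624 - (4)·0.987) / (9) = 0.547

(-1.624, 0.987, 0.547)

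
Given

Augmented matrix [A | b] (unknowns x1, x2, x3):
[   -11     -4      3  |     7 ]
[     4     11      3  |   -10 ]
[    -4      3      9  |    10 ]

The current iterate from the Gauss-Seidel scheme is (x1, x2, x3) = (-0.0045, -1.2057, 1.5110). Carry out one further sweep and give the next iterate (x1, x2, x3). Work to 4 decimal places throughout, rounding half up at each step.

(0.2142, -1.3991, 1.6727)

One sweep:
  x1 = (7 - (-4)·-1.2057 - (3)·1.5110) / (-11) = 0.2142
  x2 = (-10 - (4)·0.2142 - (3)·1.5110) / (11) = -1.3991
  x3 = (10 - (-4)·0.2142 - (3)·-1.3991) / (9) = 1.6727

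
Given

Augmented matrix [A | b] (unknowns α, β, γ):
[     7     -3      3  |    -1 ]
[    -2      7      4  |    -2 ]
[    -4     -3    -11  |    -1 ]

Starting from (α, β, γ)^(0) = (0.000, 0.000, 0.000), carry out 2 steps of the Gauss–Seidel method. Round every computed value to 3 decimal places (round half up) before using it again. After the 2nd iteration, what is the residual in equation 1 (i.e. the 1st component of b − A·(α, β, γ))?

Iteration 1:
  α = (-1 - (-3)·0.000 - (3)·0.000) / (7) = -0.143
  β = (-2 - (-2)·-0.143 - (4)·0.000) / (7) = -0.327
  γ = (-1 - (-4)·-0.143 - (-3)·-0.327) / (-11) = 0.232
Iteration 2:
  α = (-1 - (-3)·-0.327 - (3)·0.232) / (7) = -0.382
  β = (-2 - (-2)·-0.382 - (4)·0.232) / (7) = -0.527
  γ = (-1 - (-4)·-0.382 - (-3)·-0.527) / (-11) = 0.374
Residual b − A·x = (-1.029, -0.571, 0.005)

-1.029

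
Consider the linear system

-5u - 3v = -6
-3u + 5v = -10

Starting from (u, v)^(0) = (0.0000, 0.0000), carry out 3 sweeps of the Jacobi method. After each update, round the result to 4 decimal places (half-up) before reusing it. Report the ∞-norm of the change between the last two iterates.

Iteration 1:
  u = (-6 - (-3)·0.0000) / (-5) = 1.2000
  v = (-10 - (-3)·0.0000) / (5) = -2.0000
Iteration 2:
  u = (-6 - (-3)·-2.0000) / (-5) = 2.4000
  v = (-10 - (-3)·1.2000) / (5) = -1.2800
Iteration 3:
  u = (-6 - (-3)·-1.2800) / (-5) = 1.9680
  v = (-10 - (-3)·2.4000) / (5) = -0.5600
Change: (-0.4320, 0.7200) → max |·| = 0.7200

0.7200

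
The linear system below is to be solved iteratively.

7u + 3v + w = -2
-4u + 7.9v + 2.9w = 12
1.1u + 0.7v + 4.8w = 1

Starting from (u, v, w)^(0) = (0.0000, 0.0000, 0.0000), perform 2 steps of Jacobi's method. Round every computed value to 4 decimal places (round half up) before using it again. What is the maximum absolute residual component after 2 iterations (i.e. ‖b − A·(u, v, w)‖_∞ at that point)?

Iteration 1:
  u = (-2 - (3)·0.0000 - (1)·0.0000) / (7) = -0.2857
  v = (12 - (-4)·0.0000 - (2.9)·0.0000) / (7.9) = 1.5190
  w = (1 - (1.1)·0.0000 - (0.7)·0.0000) / (4.8) = 0.2083
Iteration 2:
  u = (-2 - (3)·1.5190 - (1)·0.2083) / (7) = -0.9665
  v = (12 - (-4)·-0.2857 - (2.9)·0.2083) / (7.9) = 1.2979
  w = (1 - (1.1)·-0.2857 - (0.7)·1.5190) / (4.8) = 0.0523
Residual b − A·x = (0.8195, -2.2711, 0.9036); ∞-norm = 2.2711

2.2711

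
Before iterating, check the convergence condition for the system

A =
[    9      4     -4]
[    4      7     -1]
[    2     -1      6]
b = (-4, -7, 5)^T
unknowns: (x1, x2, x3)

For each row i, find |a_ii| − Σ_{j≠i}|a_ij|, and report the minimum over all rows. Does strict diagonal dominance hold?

row 1: |9| − (4+4) = 1
row 2: |7| − (4+1) = 2
row 3: |6| − (2+1) = 3
minimum over rows = 1 → strictly diagonally dominant (convergence guaranteed)

1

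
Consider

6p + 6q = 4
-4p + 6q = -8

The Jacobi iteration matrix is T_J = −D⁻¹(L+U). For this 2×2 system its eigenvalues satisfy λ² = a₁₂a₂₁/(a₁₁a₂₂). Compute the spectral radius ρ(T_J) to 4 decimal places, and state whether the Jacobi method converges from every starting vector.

0.8165

a₁₂a₂₁/(a₁₁a₂₂) = (6)·(-4) / ((6)·(6)) = -0.666667
ρ = √|-0.666667| = √0.666667 = 0.8165
ρ < 1, so Jacobi converges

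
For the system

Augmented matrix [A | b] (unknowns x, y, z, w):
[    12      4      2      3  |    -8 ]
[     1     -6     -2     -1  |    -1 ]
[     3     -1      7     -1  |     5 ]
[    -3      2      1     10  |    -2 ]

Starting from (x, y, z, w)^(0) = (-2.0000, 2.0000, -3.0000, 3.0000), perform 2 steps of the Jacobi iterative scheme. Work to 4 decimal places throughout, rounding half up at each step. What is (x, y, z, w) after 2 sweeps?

Iteration 1:
  x = (-8 - (4)·2.0000 - (2)·-3.0000 - (3)·3.0000) / (12) = -1.5833
  y = (-1 - (1)·-2.0000 - (-2)·-3.0000 - (-1)·3.0000) / (-6) = 0.3333
  z = (5 - (3)·-2.0000 - (-1)·2.0000 - (-1)·3.0000) / (7) = 2.2857
  w = (-2 - (-3)·-2.0000 - (2)·2.0000 - (1)·-3.0000) / (10) = -0.9000
Iteration 2:
  x = (-8 - (4)·0.3333 - (2)·2.2857 - (3)·-0.9000) / (12) = -0.9337
  y = (-1 - (1)·-1.5833 - (-2)·2.2857 - (-1)·-0.9000) / (-6) = -0.7091
  z = (5 - (3)·-1.5833 - (-1)·0.3333 - (-1)·-0.9000) / (7) = 1.3119
  w = (-2 - (-3)·-1.5833 - (2)·0.3333 - (1)·2.2857) / (10) = -0.9702

(-0.9337, -0.7091, 1.3119, -0.9702)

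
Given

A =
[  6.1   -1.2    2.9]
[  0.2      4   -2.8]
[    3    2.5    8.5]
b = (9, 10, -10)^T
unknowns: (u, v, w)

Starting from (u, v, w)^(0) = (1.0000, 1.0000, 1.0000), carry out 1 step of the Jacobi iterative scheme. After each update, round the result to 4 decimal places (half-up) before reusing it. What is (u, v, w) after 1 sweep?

(1.1967, 3.1500, -1.8235)

Iteration 1:
  u = (9 - (-1.2)·1.0000 - (2.9)·1.0000) / (6.1) = 1.1967
  v = (10 - (0.2)·1.0000 - (-2.8)·1.0000) / (4) = 3.1500
  w = (-10 - (3)·1.0000 - (2.5)·1.0000) / (8.5) = -1.8235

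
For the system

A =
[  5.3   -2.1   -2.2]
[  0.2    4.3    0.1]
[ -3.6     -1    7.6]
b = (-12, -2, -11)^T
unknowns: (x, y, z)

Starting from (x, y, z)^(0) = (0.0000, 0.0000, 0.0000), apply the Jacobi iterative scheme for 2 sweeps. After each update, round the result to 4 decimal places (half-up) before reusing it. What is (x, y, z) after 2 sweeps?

(-3.0492, -0.3261, -2.5811)

Iteration 1:
  x = (-12 - (-2.1)·0.0000 - (-2.2)·0.0000) / (5.3) = -2.2642
  y = (-2 - (0.2)·0.0000 - (0.1)·0.0000) / (4.3) = -0.4651
  z = (-11 - (-3.6)·0.0000 - (-1)·0.0000) / (7.6) = -1.4474
Iteration 2:
  x = (-12 - (-2.1)·-0.4651 - (-2.2)·-1.4474) / (5.3) = -3.0492
  y = (-2 - (0.2)·-2.2642 - (0.1)·-1.4474) / (4.3) = -0.3261
  z = (-11 - (-3.6)·-2.2642 - (-1)·-0.4651) / (7.6) = -2.5811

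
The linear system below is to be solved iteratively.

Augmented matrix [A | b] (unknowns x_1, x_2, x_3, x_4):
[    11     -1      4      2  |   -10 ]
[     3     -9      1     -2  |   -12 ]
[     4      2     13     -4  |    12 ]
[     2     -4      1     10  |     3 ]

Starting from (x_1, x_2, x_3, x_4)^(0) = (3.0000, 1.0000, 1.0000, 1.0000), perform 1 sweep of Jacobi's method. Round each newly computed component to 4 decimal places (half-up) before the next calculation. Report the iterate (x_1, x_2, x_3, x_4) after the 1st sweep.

Iteration 1:
  x_1 = (-10 - (-1)·1.0000 - (4)·1.0000 - (2)·1.0000) / (11) = -1.3636
  x_2 = (-12 - (3)·3.0000 - (1)·1.0000 - (-2)·1.0000) / (-9) = 2.2222
  x_3 = (12 - (4)·3.0000 - (2)·1.0000 - (-4)·1.0000) / (13) = 0.1538
  x_4 = (3 - (2)·3.0000 - (-4)·1.0000 - (1)·1.0000) / (10) = 0.0000

(-1.3636, 2.2222, 0.1538, 0.0000)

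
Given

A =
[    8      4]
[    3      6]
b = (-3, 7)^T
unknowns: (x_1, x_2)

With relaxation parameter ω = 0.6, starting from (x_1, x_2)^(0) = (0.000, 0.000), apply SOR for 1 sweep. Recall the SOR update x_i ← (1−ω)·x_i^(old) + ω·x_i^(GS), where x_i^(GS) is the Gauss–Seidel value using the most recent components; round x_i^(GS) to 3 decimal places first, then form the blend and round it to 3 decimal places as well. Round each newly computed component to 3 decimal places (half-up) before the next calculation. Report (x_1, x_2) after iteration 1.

(-0.225, 0.767)

Iteration 1:
  x_1: GS value = (-3 - (4)·0.000) / (8) = -0.375;  x_1 ← (1−ω)·0.000 + ω·-0.375 = -0.225
  x_2: GS value = (7 - (3)·-0.225) / (6) = 1.279;  x_2 ← (1−ω)·0.000 + ω·1.279 = 0.767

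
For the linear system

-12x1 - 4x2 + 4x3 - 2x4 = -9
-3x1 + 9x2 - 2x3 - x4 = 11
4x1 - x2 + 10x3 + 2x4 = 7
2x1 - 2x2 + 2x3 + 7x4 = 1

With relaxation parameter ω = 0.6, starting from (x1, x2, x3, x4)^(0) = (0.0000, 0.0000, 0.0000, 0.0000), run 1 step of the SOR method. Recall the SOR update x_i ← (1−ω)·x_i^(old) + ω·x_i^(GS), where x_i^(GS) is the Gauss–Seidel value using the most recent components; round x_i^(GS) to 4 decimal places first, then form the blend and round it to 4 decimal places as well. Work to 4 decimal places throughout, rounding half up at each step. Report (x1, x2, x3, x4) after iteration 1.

Iteration 1:
  x1: GS value = (-9 - (-4)·0.0000 - (4)·0.0000 - (-2)·0.0000) / (-12) = 0.7500;  x1 ← (1−ω)·0.0000 + ω·0.7500 = 0.4500
  x2: GS value = (11 - (-3)·0.4500 - (-2)·0.0000 - (-1)·0.0000) / (9) = 1.3722;  x2 ← (1−ω)·0.0000 + ω·1.3722 = 0.8233
  x3: GS value = (7 - (4)·0.4500 - (-1)·0.8233 - (2)·0.0000) / (10) = 0.6023;  x3 ← (1−ω)·0.0000 + ω·0.6023 = 0.3614
  x4: GS value = (1 - (2)·0.4500 - (-2)·0.8233 - (2)·0.3614) / (7) = 0.1463;  x4 ← (1−ω)·0.0000 + ω·0.1463 = 0.0878

(0.4500, 0.8233, 0.3614, 0.0878)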